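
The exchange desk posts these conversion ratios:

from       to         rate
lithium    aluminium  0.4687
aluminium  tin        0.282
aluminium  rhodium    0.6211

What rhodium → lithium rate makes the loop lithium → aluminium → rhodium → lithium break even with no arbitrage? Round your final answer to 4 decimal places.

Known legs of the cycle: 0.4687 × 0.6211 = 0.29110957
For no arbitrage the full-cycle product must be 1, so the missing rate is 1 / 0.29110957 ≈ 3.435133.

3.4351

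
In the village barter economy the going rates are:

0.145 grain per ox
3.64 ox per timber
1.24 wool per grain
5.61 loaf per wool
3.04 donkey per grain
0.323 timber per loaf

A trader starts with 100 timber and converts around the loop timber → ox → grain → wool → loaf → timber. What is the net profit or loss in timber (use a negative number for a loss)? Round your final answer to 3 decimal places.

18.592

100 timber × 3.64 = 364 ox
364 ox × 0.145 = 52.78 grain
52.78 grain × 1.24 = 65.4472 wool
65.4472 wool × 5.61 = 367.158792 loaf
367.158792 loaf × 0.323 = 118.592289816 timber
Net change: 118.592289816 − 100 = 18.592289816 timber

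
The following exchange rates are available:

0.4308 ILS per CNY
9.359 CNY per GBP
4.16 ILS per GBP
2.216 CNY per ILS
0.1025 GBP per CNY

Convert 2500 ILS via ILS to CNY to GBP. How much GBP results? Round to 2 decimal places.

567.85

2500 ILS × 2.216 = 5540 CNY
5540 CNY × 0.1025 = 567.85 GBP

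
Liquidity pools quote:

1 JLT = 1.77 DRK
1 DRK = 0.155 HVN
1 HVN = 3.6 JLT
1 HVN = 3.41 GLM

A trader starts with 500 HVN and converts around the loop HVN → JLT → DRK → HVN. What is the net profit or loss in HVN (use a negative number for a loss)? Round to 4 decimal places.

500 HVN × 3.6 = 1800 JLT
1800 JLT × 1.77 = 3186 DRK
3186 DRK × 0.155 = 493.83 HVN
Net change: 493.83 − 500 = -6.17 HVN

-6.1700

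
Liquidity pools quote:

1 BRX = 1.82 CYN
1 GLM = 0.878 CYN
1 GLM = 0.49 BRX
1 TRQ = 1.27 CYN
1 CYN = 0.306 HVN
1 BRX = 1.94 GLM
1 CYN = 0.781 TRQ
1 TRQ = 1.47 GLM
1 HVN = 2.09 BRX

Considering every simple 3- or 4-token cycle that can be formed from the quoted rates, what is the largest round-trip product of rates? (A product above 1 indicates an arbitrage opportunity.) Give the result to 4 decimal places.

CYN→HVN→BRX→CYN: 0.306 × 2.09 × 1.82 = 1.16396
CYN→HVN→BRX→GLM→CYN: 0.306 × 2.09 × 1.94 × 0.878 = 1.08934
CYN→TRQ→GLM→BRX→CYN: 0.781 × 1.47 × 0.49 × 1.82 = 1.02385
CYN→TRQ→GLM→CYN: 0.781 × 1.47 × 0.878 = 1.00801
Maximum is CYN→HVN→BRX→CYN at 1.1640; arbitrage exists.

1.1640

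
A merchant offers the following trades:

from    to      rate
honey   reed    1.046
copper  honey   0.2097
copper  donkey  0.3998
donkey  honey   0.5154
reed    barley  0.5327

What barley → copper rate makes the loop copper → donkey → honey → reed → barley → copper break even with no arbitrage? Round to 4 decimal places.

8.7096

Known legs of the cycle: 0.3998 × 0.5154 × 1.046 × 0.5327 = 0.114815781263064
For no arbitrage the full-cycle product must be 1, so the missing rate is 1 / 0.114815781263064 ≈ 8.709604.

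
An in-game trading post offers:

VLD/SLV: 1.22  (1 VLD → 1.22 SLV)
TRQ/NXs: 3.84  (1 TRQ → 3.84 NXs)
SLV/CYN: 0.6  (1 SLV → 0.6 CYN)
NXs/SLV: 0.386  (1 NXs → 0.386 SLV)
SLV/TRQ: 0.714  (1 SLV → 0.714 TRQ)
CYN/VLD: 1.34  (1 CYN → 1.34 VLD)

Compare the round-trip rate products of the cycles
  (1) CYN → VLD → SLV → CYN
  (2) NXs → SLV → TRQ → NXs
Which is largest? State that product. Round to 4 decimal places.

(1) 1.34 × 1.22 × 0.6 = 0.98088
(2) 0.386 × 0.714 × 3.84 = 1.05832
Highest is cycle (2) at 1.0583 (>1, arbitrage).

1.0583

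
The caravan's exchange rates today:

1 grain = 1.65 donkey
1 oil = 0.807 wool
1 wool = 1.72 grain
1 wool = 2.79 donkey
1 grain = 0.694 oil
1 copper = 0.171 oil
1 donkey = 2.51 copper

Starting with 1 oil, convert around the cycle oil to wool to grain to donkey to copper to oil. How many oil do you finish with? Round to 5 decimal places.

0.98301

1 oil × 0.807 = 0.807 wool
0.807 wool × 1.72 = 1.38804 grain
1.38804 grain × 1.65 = 2.290266 donkey
2.290266 donkey × 2.51 = 5.74856766 copper
5.74856766 copper × 0.171 = 0.98300506986 oil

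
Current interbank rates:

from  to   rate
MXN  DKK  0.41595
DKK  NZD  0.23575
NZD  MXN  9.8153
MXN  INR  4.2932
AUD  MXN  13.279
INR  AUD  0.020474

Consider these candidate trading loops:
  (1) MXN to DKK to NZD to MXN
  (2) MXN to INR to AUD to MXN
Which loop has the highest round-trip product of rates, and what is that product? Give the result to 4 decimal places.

1.1672

(1) 0.41595 × 0.23575 × 9.8153 = 0.96249
(2) 4.2932 × 0.020474 × 13.279 = 1.16721
Highest is cycle (2) at 1.1672 (>1, arbitrage).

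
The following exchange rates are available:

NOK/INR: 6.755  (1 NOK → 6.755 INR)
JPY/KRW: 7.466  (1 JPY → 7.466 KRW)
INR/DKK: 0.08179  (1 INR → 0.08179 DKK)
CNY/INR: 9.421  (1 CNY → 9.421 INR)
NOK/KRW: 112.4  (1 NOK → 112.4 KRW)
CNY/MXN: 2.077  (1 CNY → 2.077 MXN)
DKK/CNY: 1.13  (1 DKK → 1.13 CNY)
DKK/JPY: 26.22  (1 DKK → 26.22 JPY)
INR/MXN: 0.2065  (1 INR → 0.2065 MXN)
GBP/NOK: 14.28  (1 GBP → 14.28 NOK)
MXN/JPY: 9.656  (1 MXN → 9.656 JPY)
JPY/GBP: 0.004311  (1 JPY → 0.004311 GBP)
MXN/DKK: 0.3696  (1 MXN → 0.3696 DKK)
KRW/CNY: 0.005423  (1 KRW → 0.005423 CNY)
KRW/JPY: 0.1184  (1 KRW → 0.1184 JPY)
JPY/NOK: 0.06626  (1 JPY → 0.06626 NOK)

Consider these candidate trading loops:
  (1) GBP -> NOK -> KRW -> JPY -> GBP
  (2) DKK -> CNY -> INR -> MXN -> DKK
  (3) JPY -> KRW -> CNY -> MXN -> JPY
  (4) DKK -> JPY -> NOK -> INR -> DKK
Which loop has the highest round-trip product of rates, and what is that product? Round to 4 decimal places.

(1) 14.28 × 112.4 × 0.1184 × 0.004311 = 0.81926
(2) 1.13 × 9.421 × 0.2065 × 0.3696 = 0.81251
(3) 7.466 × 0.005423 × 2.077 × 9.656 = 0.81201
(4) 26.22 × 0.06626 × 6.755 × 0.08179 = 0.95986
Highest is cycle (4) at 0.9599 (≤1, no arbitrage).

0.9599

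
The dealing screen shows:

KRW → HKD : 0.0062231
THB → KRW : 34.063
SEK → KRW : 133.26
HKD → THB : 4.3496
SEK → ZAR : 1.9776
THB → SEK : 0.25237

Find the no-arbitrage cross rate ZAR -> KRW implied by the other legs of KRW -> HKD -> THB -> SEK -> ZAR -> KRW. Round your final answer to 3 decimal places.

Known legs of the cycle: 0.0062231 × 4.3496 × 0.25237 × 1.9776 = 0.01350928241788749312
For no arbitrage the full-cycle product must be 1, so the missing rate is 1 / 0.01350928241788749312 ≈ 74.02318.

74.023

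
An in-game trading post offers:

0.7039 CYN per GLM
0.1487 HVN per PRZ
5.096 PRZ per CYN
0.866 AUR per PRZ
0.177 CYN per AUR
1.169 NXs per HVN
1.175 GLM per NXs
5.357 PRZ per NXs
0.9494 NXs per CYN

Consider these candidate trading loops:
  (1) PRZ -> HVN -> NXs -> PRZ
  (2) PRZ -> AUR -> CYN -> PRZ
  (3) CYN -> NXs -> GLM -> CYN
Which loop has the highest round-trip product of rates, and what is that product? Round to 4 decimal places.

(1) 0.1487 × 1.169 × 5.357 = 0.93121
(2) 0.866 × 0.177 × 5.096 = 0.78113
(3) 0.9494 × 1.175 × 0.7039 = 0.78523
Highest is cycle (1) at 0.9312 (≤1, no arbitrage).

0.9312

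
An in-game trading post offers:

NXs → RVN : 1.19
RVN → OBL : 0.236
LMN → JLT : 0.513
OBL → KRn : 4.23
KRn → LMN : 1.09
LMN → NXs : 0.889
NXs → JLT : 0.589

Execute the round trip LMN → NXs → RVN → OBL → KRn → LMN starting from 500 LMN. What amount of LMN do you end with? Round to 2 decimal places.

575.57

500 LMN × 0.889 = 444.5 NXs
444.5 NXs × 1.19 = 528.955 RVN
528.955 RVN × 0.236 = 124.83338 OBL
124.83338 OBL × 4.23 = 528.0451974 KRn
528.0451974 KRn × 1.09 = 575.569265166 LMN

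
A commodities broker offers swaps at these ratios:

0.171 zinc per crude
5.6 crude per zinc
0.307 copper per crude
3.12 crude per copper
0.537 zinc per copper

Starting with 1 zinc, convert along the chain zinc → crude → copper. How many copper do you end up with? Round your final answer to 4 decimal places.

1.7192

1 zinc × 5.6 = 5.6 crude
5.6 crude × 0.307 = 1.7192 copper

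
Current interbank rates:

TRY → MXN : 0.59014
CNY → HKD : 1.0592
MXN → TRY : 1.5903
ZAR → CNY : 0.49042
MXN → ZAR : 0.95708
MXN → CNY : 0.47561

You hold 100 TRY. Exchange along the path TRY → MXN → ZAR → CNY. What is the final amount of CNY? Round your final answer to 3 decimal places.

27.699

100 TRY × 0.59014 = 59.014 MXN
59.014 MXN × 0.95708 = 56.48111912 ZAR
56.48111912 ZAR × 0.49042 = 27.6994704388304 CNY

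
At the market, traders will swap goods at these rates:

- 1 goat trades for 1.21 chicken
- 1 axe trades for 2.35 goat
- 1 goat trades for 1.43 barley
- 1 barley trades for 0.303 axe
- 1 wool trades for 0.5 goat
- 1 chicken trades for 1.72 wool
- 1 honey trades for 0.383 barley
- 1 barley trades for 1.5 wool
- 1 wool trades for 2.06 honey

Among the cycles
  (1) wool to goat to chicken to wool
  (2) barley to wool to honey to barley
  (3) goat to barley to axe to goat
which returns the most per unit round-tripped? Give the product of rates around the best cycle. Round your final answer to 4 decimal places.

(1) 0.5 × 1.21 × 1.72 = 1.04060
(2) 1.5 × 2.06 × 0.383 = 1.18347
(3) 1.43 × 0.303 × 2.35 = 1.01823
Highest is cycle (2) at 1.1835 (>1, arbitrage).

1.1835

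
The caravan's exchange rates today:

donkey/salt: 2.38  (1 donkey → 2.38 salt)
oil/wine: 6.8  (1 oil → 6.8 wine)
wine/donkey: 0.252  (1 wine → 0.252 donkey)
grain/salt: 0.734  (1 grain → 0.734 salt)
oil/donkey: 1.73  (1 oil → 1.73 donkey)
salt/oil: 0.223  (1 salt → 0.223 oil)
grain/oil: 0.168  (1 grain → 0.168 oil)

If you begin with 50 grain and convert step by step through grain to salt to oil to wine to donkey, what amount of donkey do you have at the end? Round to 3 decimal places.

50 grain × 0.734 = 36.7 salt
36.7 salt × 0.223 = 8.1841 oil
8.1841 oil × 6.8 = 55.65188 wine
55.65188 wine × 0.252 = 14.02427376 donkey

14.024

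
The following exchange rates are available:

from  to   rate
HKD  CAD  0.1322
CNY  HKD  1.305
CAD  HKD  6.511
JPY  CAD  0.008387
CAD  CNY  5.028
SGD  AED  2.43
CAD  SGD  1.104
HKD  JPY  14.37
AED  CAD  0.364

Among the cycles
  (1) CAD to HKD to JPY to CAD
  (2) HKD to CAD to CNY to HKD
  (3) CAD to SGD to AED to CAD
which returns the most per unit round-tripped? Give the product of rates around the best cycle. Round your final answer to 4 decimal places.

(1) 6.511 × 14.37 × 0.008387 = 0.78471
(2) 0.1322 × 5.028 × 1.305 = 0.86744
(3) 1.104 × 2.43 × 0.364 = 0.97651
Highest is cycle (3) at 0.9765 (≤1, no arbitrage).

0.9765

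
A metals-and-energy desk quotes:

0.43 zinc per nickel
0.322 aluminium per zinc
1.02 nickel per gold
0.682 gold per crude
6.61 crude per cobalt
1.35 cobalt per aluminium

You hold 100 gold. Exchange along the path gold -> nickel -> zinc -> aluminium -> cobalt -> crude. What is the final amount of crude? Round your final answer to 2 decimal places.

100 gold × 1.02 = 102 nickel
102 nickel × 0.43 = 43.86 zinc
43.86 zinc × 0.322 = 14.12292 aluminium
14.12292 aluminium × 1.35 = 19.065942 cobalt
19.065942 cobalt × 6.61 = 126.02587662 crude

126.03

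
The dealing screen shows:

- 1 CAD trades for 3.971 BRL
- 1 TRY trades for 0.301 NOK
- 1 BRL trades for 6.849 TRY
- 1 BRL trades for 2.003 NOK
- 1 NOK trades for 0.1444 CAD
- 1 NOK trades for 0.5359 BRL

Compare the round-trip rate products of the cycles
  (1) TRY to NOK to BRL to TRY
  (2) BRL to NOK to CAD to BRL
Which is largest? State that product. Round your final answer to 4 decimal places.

(1) 0.301 × 0.5359 × 6.849 = 1.10478
(2) 2.003 × 0.1444 × 3.971 = 1.14855
Highest is cycle (2) at 1.1485 (>1, arbitrage).

1.1485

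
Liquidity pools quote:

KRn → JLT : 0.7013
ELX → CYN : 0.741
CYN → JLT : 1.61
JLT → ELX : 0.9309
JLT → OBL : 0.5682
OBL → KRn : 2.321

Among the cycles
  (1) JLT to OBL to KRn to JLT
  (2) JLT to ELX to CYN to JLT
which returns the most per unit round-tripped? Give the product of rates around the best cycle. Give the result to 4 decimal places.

1.1106

(1) 0.5682 × 2.321 × 0.7013 = 0.92487
(2) 0.9309 × 0.741 × 1.61 = 1.11057
Highest is cycle (2) at 1.1106 (>1, arbitrage).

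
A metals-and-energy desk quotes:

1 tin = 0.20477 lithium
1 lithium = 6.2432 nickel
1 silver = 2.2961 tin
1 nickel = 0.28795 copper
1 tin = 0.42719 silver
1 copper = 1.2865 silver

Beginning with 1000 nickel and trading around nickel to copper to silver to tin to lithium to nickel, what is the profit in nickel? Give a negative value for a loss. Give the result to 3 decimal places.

87.405

1000 nickel × 0.28795 = 287.95 copper
287.95 copper × 1.2865 = 370.447675 silver
370.447675 silver × 2.2961 = 850.5849065675 tin
850.5849065675 tin × 0.20477 = 174.174271317826975 lithium
174.174271317826975 lithium × 6.2432 = 1087.40481069145737032 nickel
Net change: 1087.40481069145737032 − 1000 = 87.40481069145737032 nickel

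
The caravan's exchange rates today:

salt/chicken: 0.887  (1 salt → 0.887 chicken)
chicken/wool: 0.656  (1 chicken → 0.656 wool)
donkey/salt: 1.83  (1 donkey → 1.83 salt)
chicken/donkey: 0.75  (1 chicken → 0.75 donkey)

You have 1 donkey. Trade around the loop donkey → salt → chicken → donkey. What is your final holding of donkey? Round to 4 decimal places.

1 donkey × 1.83 = 1.83 salt
1.83 salt × 0.887 = 1.62321 chicken
1.62321 chicken × 0.75 = 1.2174075 donkey

1.2174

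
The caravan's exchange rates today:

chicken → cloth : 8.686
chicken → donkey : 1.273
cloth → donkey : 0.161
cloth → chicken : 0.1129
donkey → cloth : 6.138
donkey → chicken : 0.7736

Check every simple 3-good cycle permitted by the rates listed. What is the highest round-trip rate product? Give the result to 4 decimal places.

donkey→chicken→cloth→donkey: 0.7736 × 8.686 × 0.161 = 1.08184
donkey→cloth→chicken→donkey: 6.138 × 0.1129 × 1.273 = 0.88216
Maximum is donkey→chicken→cloth→donkey at 1.0818; arbitrage exists.

1.0818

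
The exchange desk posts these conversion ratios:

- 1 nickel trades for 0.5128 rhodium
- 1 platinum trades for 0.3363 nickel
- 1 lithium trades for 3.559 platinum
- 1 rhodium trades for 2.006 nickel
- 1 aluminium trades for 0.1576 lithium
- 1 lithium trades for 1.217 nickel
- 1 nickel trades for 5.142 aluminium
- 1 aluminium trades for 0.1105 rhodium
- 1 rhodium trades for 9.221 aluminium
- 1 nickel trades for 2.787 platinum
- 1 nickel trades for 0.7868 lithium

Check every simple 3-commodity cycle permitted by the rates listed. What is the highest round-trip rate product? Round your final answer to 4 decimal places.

rhodium→nickel→aluminium→rhodium: 2.006 × 5.142 × 0.1105 = 1.13979
aluminium→lithium→nickel→aluminium: 0.1576 × 1.217 × 5.142 = 0.98623
platinum→nickel→lithium→platinum: 0.3363 × 0.7868 × 3.559 = 0.94171
Maximum is rhodium→nickel→aluminium→rhodium at 1.1398; arbitrage exists.

1.1398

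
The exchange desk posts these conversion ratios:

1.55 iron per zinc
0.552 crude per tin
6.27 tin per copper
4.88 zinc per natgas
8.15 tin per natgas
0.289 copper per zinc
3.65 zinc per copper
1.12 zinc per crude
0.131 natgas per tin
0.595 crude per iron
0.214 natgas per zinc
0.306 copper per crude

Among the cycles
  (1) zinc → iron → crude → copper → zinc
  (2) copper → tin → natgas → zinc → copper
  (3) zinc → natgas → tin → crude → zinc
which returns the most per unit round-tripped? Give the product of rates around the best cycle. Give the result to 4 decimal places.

1.1584

(1) 1.55 × 0.595 × 0.306 × 3.65 = 1.03006
(2) 6.27 × 0.131 × 4.88 × 0.289 = 1.15839
(3) 0.214 × 8.15 × 0.552 × 1.12 = 1.07827
Highest is cycle (2) at 1.1584 (>1, arbitrage).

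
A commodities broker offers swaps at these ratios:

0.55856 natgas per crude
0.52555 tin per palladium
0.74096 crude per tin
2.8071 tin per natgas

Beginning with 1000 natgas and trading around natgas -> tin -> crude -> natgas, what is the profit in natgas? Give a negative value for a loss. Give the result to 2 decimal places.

1000 natgas × 2.8071 = 2807.1 tin
2807.1 tin × 0.74096 = 2079.948816 crude
2079.948816 crude × 0.55856 = 1161.77621066496 natgas
Net change: 1161.77621066496 − 1000 = 161.77621066496 natgas

161.78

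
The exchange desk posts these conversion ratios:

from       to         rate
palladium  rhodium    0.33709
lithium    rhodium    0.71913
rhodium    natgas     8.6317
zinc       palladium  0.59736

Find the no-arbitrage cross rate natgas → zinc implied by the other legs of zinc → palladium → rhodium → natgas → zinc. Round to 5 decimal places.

Known legs of the cycle: 0.59736 × 0.33709 × 8.6317 = 1.73811435005208
For no arbitrage the full-cycle product must be 1, so the missing rate is 1 / 1.73811435005208 ≈ 0.5753361.

0.57534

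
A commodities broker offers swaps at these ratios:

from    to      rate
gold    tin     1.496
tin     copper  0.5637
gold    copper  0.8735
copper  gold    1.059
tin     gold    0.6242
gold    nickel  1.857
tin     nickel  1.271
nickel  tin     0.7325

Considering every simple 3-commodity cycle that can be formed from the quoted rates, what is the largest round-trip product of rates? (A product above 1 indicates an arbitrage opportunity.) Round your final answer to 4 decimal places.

0.8930

tin→copper→gold→tin: 0.5637 × 1.059 × 1.496 = 0.89305
nickel→tin→gold→nickel: 0.7325 × 0.6242 × 1.857 = 0.84907
Maximum is tin→copper→gold→tin at 0.8930; no arbitrage — every cycle loses value.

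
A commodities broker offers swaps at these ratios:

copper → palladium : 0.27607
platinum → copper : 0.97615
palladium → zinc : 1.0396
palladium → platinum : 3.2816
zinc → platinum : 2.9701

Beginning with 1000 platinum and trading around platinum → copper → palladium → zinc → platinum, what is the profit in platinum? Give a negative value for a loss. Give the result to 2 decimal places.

-167.90

1000 platinum × 0.97615 = 976.15 copper
976.15 copper × 0.27607 = 269.4857305 palladium
269.4857305 palladium × 1.0396 = 280.1573654278 zinc
280.1573654278 zinc × 2.9701 = 832.09539105710878 platinum
Net change: 832.09539105710878 − 1000 = -167.90460894289122 platinum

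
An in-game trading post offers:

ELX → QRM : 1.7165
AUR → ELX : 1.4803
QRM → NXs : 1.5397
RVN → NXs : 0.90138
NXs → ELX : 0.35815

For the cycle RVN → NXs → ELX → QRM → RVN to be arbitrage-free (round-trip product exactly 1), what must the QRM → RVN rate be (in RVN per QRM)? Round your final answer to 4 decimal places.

Known legs of the cycle: 0.90138 × 0.35815 × 1.7165 = 0.5541364024755
For no arbitrage the full-cycle product must be 1, so the missing rate is 1 / 0.5541364024755 ≈ 1.804610.

1.8046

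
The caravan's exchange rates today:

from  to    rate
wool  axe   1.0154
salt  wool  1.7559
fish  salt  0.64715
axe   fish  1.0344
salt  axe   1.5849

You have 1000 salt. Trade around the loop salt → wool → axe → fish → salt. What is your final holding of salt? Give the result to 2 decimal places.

1000 salt × 1.7559 = 1755.9 wool
1755.9 wool × 1.0154 = 1782.94086 axe
1782.94086 axe × 1.0344 = 1844.274025584 fish
1844.274025584 fish × 0.64715 = 1193.5219356566856 salt

1193.52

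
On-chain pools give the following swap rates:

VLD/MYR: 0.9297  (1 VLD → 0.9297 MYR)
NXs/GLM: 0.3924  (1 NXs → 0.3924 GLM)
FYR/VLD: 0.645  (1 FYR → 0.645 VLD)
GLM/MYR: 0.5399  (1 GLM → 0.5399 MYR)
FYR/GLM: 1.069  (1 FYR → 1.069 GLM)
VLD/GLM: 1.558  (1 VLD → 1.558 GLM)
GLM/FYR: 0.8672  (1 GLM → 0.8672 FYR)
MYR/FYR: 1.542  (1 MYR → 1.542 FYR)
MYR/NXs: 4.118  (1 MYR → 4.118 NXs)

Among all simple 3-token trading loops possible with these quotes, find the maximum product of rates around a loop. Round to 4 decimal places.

0.9247

VLD→MYR→FYR→VLD: 0.9297 × 1.542 × 0.645 = 0.92467
FYR→GLM→MYR→FYR: 1.069 × 0.5399 × 1.542 = 0.88997
MYR→NXs→GLM→MYR: 4.118 × 0.3924 × 0.5399 = 0.87243
VLD→GLM→FYR→VLD: 1.558 × 0.8672 × 0.645 = 0.87146
Maximum is VLD→MYR→FYR→VLD at 0.9247; no arbitrage — every cycle loses value.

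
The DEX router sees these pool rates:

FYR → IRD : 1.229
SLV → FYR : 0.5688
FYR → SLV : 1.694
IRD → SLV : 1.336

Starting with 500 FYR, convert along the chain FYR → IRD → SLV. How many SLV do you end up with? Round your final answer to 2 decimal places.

820.97

500 FYR × 1.229 = 614.5 IRD
614.5 IRD × 1.336 = 820.972 SLV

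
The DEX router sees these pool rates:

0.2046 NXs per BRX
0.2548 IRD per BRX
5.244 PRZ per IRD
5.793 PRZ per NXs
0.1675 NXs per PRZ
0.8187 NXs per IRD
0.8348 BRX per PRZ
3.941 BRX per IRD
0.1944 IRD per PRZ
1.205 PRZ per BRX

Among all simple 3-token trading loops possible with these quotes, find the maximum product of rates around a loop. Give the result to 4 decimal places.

1.1154

BRX→IRD→PRZ→BRX: 0.2548 × 5.244 × 0.8348 = 1.11544
NXs→PRZ→BRX→NXs: 5.793 × 0.8348 × 0.2046 = 0.98944
BRX→PRZ→IRD→BRX: 1.205 × 0.1944 × 3.941 = 0.92319
NXs→PRZ→IRD→NXs: 5.793 × 0.1944 × 0.8187 = 0.92199
Maximum is BRX→IRD→PRZ→BRX at 1.1154; arbitrage exists.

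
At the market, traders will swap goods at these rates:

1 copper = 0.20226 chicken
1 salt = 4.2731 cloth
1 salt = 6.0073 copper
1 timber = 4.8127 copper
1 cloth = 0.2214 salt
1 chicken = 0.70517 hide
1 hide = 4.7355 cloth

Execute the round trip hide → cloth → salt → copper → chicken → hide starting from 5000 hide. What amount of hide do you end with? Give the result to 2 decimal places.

5000 hide × 4.7355 = 23677.5 cloth
23677.5 cloth × 0.2214 = 5242.1985 salt
5242.1985 salt × 6.0073 = 31491.45904905 copper
31491.45904905 copper × 0.20226 = 6369.462507260853 chicken
6369.462507260853 chicken × 0.70517 = 4491.55387624513571001 hide

4491.55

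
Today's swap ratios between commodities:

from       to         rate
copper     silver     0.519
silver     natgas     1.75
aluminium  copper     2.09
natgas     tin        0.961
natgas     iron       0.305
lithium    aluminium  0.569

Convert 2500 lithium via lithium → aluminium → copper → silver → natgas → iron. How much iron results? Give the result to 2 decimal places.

823.58

2500 lithium × 0.569 = 1422.5 aluminium
1422.5 aluminium × 2.09 = 2973.025 copper
2973.025 copper × 0.519 = 1542.999975 silver
1542.999975 silver × 1.75 = 2700.24995625 natgas
2700.24995625 natgas × 0.305 = 823.57623665625 iron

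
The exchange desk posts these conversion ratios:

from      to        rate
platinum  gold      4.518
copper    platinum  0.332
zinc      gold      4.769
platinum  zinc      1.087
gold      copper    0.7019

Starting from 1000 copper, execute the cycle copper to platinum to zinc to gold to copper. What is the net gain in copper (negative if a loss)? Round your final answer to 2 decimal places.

208.01

1000 copper × 0.332 = 332 platinum
332 platinum × 1.087 = 360.884 zinc
360.884 zinc × 4.769 = 1721.055796 gold
1721.055796 gold × 0.7019 = 1208.0090632124 copper
Net change: 1208.0090632124 − 1000 = 208.0090632124 copper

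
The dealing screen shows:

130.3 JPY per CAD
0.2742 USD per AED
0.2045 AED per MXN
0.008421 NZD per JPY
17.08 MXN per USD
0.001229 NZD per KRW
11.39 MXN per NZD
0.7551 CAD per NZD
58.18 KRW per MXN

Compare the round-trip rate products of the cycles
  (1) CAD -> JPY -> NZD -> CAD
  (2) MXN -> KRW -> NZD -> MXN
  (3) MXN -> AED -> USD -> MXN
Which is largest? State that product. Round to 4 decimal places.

0.9577

(1) 130.3 × 0.008421 × 0.7551 = 0.82854
(2) 58.18 × 0.001229 × 11.39 = 0.81442
(3) 0.2045 × 0.2742 × 17.08 = 0.95774
Highest is cycle (3) at 0.9577 (≤1, no arbitrage).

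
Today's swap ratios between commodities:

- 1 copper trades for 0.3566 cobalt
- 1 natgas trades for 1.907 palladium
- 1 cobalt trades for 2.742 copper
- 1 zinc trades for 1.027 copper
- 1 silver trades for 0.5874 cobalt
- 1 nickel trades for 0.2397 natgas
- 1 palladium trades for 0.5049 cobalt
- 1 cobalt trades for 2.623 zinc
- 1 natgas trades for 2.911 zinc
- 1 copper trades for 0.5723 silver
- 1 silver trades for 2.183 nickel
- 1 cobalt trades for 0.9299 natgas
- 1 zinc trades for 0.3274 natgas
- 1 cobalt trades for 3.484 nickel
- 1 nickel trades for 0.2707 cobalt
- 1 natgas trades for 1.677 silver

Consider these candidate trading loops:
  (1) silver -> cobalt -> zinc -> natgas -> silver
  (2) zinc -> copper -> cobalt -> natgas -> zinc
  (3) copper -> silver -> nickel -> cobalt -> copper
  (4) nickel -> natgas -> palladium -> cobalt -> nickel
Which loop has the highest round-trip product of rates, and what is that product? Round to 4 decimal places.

(1) 0.5874 × 2.623 × 0.3274 × 1.677 = 0.84595
(2) 1.027 × 0.3566 × 0.9299 × 2.911 = 0.99136
(3) 0.5723 × 2.183 × 0.2707 × 2.742 = 0.92733
(4) 0.2397 × 1.907 × 0.5049 × 3.484 = 0.80409
Highest is cycle (2) at 0.9914 (≤1, no arbitrage).

0.9914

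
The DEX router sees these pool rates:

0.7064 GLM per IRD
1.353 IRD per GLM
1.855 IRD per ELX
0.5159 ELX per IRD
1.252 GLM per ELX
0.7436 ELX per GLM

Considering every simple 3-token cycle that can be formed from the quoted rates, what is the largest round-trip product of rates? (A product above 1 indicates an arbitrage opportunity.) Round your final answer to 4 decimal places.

0.9744

ELX→IRD→GLM→ELX: 1.855 × 0.7064 × 0.7436 = 0.97439
ELX→GLM→IRD→ELX: 1.252 × 1.353 × 0.5159 = 0.87391
Maximum is ELX→IRD→GLM→ELX at 0.9744; no arbitrage — every cycle loses value.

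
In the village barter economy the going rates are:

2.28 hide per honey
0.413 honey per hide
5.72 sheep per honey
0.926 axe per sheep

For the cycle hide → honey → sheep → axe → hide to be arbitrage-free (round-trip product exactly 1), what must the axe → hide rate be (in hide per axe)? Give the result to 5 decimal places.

Known legs of the cycle: 0.413 × 5.72 × 0.926 = 2.18754536
For no arbitrage the full-cycle product must be 1, so the missing rate is 1 / 2.18754536 ≈ 0.4571334.

0.45713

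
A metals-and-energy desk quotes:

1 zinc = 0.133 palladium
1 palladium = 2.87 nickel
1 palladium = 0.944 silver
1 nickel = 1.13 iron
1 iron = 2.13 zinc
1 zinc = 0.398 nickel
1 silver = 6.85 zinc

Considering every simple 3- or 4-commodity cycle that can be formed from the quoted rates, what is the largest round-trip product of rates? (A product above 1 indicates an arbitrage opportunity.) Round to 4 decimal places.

0.9579

nickel→iron→zinc→nickel: 1.13 × 2.13 × 0.398 = 0.95795
nickel→iron→zinc→palladium→nickel: 1.13 × 2.13 × 0.133 × 2.87 = 0.91874
palladium→silver→zinc→palladium: 0.944 × 6.85 × 0.133 = 0.86003
Maximum is nickel→iron→zinc→nickel at 0.9579; no arbitrage — every cycle loses value.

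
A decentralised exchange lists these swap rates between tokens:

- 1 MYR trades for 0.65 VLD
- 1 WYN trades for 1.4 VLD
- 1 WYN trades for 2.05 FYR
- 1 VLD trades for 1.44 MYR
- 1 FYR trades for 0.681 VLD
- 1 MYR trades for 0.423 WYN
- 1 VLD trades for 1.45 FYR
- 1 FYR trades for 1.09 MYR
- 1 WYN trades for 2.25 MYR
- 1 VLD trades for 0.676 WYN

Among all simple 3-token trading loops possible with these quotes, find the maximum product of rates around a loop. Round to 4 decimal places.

MYR→VLD→FYR→MYR: 0.65 × 1.45 × 1.09 = 1.02733
MYR→VLD→WYN→MYR: 0.65 × 0.676 × 2.25 = 0.98865
MYR→WYN→FYR→MYR: 0.423 × 2.05 × 1.09 = 0.94519
WYN→FYR→VLD→WYN: 2.05 × 0.681 × 0.676 = 0.94373
MYR→WYN→VLD→MYR: 0.423 × 1.4 × 1.44 = 0.85277
Maximum is MYR→VLD→FYR→MYR at 1.0273; arbitrage exists.

1.0273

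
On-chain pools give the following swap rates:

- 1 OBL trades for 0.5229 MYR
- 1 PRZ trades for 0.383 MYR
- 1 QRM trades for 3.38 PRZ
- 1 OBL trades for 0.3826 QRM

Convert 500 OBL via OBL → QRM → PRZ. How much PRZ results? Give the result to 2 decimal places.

500 OBL × 0.3826 = 191.3 QRM
191.3 QRM × 3.38 = 646.594 PRZ

646.59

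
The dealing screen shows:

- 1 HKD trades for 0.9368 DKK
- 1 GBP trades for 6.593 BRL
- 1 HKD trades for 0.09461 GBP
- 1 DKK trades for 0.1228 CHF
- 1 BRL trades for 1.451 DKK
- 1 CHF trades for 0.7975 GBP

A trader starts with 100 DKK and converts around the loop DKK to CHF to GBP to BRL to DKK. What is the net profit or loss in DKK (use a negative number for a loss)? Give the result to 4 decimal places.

-6.3130

100 DKK × 0.1228 = 12.28 CHF
12.28 CHF × 0.7975 = 9.7933 GBP
9.7933 GBP × 6.593 = 64.5672269 BRL
64.5672269 BRL × 1.451 = 93.6870462319 DKK
Net change: 93.6870462319 − 100 = -6.3129537681 DKK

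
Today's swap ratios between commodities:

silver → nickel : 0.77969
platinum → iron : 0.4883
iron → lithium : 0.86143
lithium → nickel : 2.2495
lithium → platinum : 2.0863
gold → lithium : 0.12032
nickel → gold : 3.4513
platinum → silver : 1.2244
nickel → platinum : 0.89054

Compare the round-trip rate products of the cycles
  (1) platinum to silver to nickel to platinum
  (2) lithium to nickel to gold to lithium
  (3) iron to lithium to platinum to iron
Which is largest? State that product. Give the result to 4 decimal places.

(1) 1.2244 × 0.77969 × 0.89054 = 0.85016
(2) 2.2495 × 3.4513 × 0.12032 = 0.93413
(3) 0.86143 × 2.0863 × 0.4883 = 0.87757
Highest is cycle (2) at 0.9341 (≤1, no arbitrage).

0.9341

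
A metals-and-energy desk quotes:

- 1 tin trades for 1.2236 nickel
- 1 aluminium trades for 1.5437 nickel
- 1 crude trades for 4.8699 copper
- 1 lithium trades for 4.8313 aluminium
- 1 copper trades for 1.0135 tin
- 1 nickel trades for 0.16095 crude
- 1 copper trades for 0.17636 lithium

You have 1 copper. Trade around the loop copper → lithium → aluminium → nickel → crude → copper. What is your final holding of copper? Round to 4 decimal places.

1 copper × 0.17636 = 0.17636 lithium
0.17636 lithium × 4.8313 = 0.852048068 aluminium
0.852048068 aluminium × 1.5437 = 1.3153066025716 nickel
1.3153066025716 nickel × 0.16095 = 0.21169859768389902 crude
0.21169859768389902 crude × 4.8699 = 1.030951000860819837498 copper

1.0310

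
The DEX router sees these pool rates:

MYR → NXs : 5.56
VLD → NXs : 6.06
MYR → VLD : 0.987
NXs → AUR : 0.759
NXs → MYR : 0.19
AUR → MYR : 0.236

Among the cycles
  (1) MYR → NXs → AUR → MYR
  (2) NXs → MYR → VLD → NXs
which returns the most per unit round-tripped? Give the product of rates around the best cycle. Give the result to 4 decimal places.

(1) 5.56 × 0.759 × 0.236 = 0.99593
(2) 0.19 × 0.987 × 6.06 = 1.13643
Highest is cycle (2) at 1.1364 (>1, arbitrage).

1.1364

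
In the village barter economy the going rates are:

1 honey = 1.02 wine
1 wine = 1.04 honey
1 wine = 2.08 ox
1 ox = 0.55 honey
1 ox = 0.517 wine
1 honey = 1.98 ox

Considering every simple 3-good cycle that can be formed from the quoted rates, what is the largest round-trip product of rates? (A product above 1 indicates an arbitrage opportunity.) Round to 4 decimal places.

ox→honey→wine→ox: 0.55 × 1.02 × 2.08 = 1.16688
ox→wine→honey→ox: 0.517 × 1.04 × 1.98 = 1.06461
Maximum is ox→honey→wine→ox at 1.1669; arbitrage exists.

1.1669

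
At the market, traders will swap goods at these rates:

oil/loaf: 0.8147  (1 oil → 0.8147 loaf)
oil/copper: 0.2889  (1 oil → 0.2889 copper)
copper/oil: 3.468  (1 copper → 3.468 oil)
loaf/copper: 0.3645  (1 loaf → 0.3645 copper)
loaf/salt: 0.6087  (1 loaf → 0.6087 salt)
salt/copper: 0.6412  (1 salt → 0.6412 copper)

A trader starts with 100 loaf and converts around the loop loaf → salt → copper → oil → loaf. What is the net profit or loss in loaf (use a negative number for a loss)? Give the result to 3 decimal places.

100 loaf × 0.6087 = 60.87 salt
60.87 salt × 0.6412 = 39.029844 copper
39.029844 copper × 3.468 = 135.355498992 oil
135.355498992 oil × 0.8147 = 110.2741250287824 loaf
Net change: 110.2741250287824 − 100 = 10.2741250287824 loaf

10.274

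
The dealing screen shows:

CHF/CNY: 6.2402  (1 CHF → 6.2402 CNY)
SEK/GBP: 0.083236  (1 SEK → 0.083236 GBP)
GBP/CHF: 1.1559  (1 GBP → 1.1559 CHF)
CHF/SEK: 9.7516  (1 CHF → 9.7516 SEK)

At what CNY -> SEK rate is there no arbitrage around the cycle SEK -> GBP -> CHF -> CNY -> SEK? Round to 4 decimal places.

Known legs of the cycle: 0.083236 × 1.1559 × 6.2402 = 0.60038519507448
For no arbitrage the full-cycle product must be 1, so the missing rate is 1 / 0.60038519507448 ≈ 1.665597.

1.6656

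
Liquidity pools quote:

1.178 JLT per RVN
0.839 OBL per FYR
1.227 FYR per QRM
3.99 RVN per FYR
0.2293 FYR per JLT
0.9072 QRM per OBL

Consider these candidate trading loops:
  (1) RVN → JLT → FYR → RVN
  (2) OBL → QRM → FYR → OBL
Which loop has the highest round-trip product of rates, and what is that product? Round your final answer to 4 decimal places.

(1) 1.178 × 0.2293 × 3.99 = 1.07776
(2) 0.9072 × 1.227 × 0.839 = 0.93392
Highest is cycle (1) at 1.0778 (>1, arbitrage).

1.0778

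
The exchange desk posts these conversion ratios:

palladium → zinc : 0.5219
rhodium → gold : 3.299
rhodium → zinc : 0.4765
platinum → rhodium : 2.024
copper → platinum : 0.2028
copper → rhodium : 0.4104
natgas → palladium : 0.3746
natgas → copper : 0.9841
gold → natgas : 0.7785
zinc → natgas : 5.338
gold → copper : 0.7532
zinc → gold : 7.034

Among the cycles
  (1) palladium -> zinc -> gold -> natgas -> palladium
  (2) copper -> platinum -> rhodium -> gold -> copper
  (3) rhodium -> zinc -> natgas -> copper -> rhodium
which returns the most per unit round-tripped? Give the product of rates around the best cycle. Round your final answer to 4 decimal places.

1.0706

(1) 0.5219 × 7.034 × 0.7785 × 0.3746 = 1.07057
(2) 0.2028 × 2.024 × 3.299 × 0.7532 = 1.01993
(3) 0.4765 × 5.338 × 0.9841 × 0.4104 = 1.02728
Highest is cycle (1) at 1.0706 (>1, arbitrage).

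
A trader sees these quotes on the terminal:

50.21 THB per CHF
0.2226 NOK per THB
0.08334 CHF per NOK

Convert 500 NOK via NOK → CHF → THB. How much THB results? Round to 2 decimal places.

500 NOK × 0.08334 = 41.67 CHF
41.67 CHF × 50.21 = 2092.2507 THB

2092.25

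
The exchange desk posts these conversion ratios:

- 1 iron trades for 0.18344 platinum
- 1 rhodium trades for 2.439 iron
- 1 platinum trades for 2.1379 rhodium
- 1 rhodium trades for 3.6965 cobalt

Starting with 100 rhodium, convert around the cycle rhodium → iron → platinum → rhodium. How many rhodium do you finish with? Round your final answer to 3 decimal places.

95.652

100 rhodium × 2.439 = 243.9 iron
243.9 iron × 0.18344 = 44.741016 platinum
44.741016 platinum × 2.1379 = 95.6518181064 rhodium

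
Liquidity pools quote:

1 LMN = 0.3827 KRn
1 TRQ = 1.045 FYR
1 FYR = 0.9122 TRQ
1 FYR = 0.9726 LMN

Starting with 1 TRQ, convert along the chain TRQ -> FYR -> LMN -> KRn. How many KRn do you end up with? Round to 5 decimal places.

0.38896

1 TRQ × 1.045 = 1.045 FYR
1.045 FYR × 0.9726 = 1.016367 LMN
1.016367 LMN × 0.3827 = 0.3889636509 KRn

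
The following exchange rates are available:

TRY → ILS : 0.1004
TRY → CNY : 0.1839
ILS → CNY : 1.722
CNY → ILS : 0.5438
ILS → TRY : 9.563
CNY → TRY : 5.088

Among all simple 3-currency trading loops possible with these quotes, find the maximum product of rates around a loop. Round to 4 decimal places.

0.9563

CNY→ILS→TRY→CNY: 0.5438 × 9.563 × 0.1839 = 0.95635
CNY→TRY→ILS→CNY: 5.088 × 0.1004 × 1.722 = 0.87966
Maximum is CNY→ILS→TRY→CNY at 0.9563; no arbitrage — every cycle loses value.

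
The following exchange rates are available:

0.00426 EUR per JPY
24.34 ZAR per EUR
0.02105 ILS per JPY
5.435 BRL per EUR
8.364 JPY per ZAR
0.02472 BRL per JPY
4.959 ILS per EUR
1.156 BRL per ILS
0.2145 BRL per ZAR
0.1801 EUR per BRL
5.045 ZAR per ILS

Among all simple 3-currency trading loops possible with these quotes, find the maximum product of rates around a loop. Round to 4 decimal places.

ILS→BRL→EUR→ILS: 1.156 × 0.1801 × 4.959 = 1.03244
EUR→ZAR→BRL→EUR: 24.34 × 0.2145 × 0.1801 = 0.94029
ILS→ZAR→JPY→ILS: 5.045 × 8.364 × 0.02105 = 0.88823
EUR→ZAR→JPY→EUR: 24.34 × 8.364 × 0.00426 = 0.86725
Maximum is ILS→BRL→EUR→ILS at 1.0324; arbitrage exists.

1.0324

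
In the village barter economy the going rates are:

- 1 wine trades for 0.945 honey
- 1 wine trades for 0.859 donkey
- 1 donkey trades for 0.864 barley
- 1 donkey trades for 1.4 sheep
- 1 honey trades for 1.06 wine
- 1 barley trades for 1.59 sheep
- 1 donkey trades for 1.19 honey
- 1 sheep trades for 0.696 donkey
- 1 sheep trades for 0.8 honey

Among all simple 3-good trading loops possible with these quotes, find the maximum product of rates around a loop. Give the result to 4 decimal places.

1.0835

donkey→honey→wine→donkey: 1.19 × 1.06 × 0.859 = 1.08354
donkey→barley→sheep→donkey: 0.864 × 1.59 × 0.696 = 0.95614
Maximum is donkey→honey→wine→donkey at 1.0835; arbitrage exists.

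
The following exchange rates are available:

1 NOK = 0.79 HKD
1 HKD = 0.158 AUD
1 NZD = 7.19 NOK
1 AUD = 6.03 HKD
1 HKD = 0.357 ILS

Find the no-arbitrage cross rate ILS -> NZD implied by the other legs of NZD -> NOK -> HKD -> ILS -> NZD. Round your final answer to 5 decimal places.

0.49315

Known legs of the cycle: 7.19 × 0.79 × 0.357 = 2.0277957
For no arbitrage the full-cycle product must be 1, so the missing rate is 1 / 2.0277957 ≈ 0.4931463.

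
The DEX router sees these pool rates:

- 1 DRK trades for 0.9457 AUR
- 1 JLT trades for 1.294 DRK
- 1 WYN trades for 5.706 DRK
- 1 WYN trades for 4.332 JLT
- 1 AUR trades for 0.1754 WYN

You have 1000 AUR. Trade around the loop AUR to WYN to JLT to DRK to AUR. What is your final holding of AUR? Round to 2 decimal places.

929.83

1000 AUR × 0.1754 = 175.4 WYN
175.4 WYN × 4.332 = 759.8328 JLT
759.8328 JLT × 1.294 = 983.2236432 DRK
983.2236432 DRK × 0.9457 = 929.83459937424 AUR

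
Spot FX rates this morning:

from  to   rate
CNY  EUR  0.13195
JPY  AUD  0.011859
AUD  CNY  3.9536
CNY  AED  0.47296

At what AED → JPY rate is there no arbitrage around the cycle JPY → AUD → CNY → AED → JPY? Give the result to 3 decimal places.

45.096

Known legs of the cycle: 0.011859 × 3.9536 × 0.47296 = 0.022175080725504
For no arbitrage the full-cycle product must be 1, so the missing rate is 1 / 0.022175080725504 ≈ 45.09566.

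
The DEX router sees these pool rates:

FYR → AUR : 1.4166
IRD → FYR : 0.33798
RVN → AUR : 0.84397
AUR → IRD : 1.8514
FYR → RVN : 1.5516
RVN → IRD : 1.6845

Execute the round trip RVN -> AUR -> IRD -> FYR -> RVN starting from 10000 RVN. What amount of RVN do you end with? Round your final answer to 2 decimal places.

8194.04

10000 RVN × 0.84397 = 8439.7 AUR
8439.7 AUR × 1.8514 = 15625.26058 IRD
15625.26058 IRD × 0.33798 = 5281.0255708284 FYR
5281.0255708284 FYR × 1.5516 = 8194.03927569734544 RVN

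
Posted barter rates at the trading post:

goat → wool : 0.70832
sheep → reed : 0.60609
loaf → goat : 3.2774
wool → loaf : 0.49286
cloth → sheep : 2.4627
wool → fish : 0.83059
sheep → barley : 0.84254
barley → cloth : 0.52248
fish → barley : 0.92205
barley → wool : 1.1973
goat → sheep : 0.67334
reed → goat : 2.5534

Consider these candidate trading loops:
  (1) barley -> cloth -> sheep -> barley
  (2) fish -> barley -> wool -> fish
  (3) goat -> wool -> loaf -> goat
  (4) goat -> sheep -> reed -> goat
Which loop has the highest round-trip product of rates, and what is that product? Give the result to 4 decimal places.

(1) 0.52248 × 2.4627 × 0.84254 = 1.08411
(2) 0.92205 × 1.1973 × 0.83059 = 0.91695
(3) 0.70832 × 0.49286 × 3.2774 = 1.14415
(4) 0.67334 × 0.60609 × 2.5534 = 1.04205
Highest is cycle (3) at 1.1441 (>1, arbitrage).

1.1441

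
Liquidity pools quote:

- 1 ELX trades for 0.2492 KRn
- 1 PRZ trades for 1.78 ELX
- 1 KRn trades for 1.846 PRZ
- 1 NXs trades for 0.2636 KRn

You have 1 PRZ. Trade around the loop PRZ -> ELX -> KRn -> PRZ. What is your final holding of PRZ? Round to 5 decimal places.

0.81884

1 PRZ × 1.78 = 1.78 ELX
1.78 ELX × 0.2492 = 0.443576 KRn
0.443576 KRn × 1.846 = 0.818841296 PRZ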